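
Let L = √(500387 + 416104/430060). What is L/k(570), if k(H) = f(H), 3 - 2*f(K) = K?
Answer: -2*√642691368196385/20320335 ≈ -2.4952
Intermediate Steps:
f(K) = 3/2 - K/2
k(H) = 3/2 - H/2
L = 3*√642691368196385/107515 (L = √(500387 + 416104*(1/430060)) = √(500387 + 104026/107515) = √(53799212331/107515) = 3*√642691368196385/107515 ≈ 707.38)
L/k(570) = (3*√642691368196385/107515)/(3/2 - ½*570) = (3*√642691368196385/107515)/(3/2 - 285) = (3*√642691368196385/107515)/(-567/2) = (3*√642691368196385/107515)*(-2/567) = -2*√642691368196385/20320335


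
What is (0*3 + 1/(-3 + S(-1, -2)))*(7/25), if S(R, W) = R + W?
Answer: -7/150 ≈ -0.046667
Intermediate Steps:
(0*3 + 1/(-3 + S(-1, -2)))*(7/25) = (0*3 + 1/(-3 + (-1 - 2)))*(7/25) = (0 + 1/(-3 - 3))*(7*(1/25)) = (0 + 1/(-6))*(7/25) = (0 - ⅙)*(7/25) = -⅙*7/25 = -7/150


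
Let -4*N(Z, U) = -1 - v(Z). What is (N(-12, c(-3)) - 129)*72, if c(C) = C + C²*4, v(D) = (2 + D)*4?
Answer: -9990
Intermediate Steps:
v(D) = 8 + 4*D
c(C) = C + 4*C²
N(Z, U) = 9/4 + Z (N(Z, U) = -(-1 - (8 + 4*Z))/4 = -(-1 + (-8 - 4*Z))/4 = -(-9 - 4*Z)/4 = 9/4 + Z)
(N(-12, c(-3)) - 129)*72 = ((9/4 - 12) - 129)*72 = (-39/4 - 129)*72 = -555/4*72 = -9990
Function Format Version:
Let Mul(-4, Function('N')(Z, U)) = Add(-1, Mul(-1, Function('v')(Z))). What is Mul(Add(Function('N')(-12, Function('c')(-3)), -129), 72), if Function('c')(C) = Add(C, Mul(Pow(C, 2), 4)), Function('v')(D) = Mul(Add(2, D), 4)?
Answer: -9990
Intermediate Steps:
Function('v')(D) = Add(8, Mul(4, D))
Function('c')(C) = Add(C, Mul(4, Pow(C, 2)))
Function('N')(Z, U) = Add(Rational(9, 4), Z) (Function('N')(Z, U) = Mul(Rational(-1, 4), Add(-1, Mul(-1, Add(8, Mul(4, Z))))) = Mul(Rational(-1, 4), Add(-1, Add(-8, Mul(-4, Z)))) = Mul(Rational(-1, 4), Add(-9, Mul(-4, Z))) = Add(Rational(9, 4), Z))
Mul(Add(Function('N')(-12, Function('c')(-3)), -129), 72) = Mul(Add(Add(Rational(9, 4), -12), -129), 72) = Mul(Add(Rational(-39, 4), -129), 72) = Mul(Rational(-555, 4), 72) = -9990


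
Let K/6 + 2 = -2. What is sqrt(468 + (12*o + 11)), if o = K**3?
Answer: I*sqrt(165409) ≈ 406.71*I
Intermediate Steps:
K = -24 (K = -12 + 6*(-2) = -12 - 12 = -24)
o = -13824 (o = (-24)**3 = -13824)
sqrt(468 + (12*o + 11)) = sqrt(468 + (12*(-13824) + 11)) = sqrt(468 + (-165888 + 11)) = sqrt(468 - 165877) = sqrt(-165409) = I*sqrt(165409)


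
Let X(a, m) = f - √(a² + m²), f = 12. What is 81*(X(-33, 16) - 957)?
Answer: -76545 - 81*√1345 ≈ -79516.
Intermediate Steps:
X(a, m) = 12 - √(a² + m²)
81*(X(-33, 16) - 957) = 81*((12 - √((-33)² + 16²)) - 957) = 81*((12 - √(1089 + 256)) - 957) = 81*((12 - √1345) - 957) = 81*(-945 - √1345) = -76545 - 81*√1345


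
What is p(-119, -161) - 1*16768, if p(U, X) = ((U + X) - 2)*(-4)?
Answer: -15640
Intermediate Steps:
p(U, X) = 8 - 4*U - 4*X (p(U, X) = (-2 + U + X)*(-4) = 8 - 4*U - 4*X)
p(-119, -161) - 1*16768 = (8 - 4*(-119) - 4*(-161)) - 1*16768 = (8 + 476 + 644) - 16768 = 1128 - 16768 = -15640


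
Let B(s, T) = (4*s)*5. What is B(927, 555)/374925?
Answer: 1236/24995 ≈ 0.049450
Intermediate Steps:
B(s, T) = 20*s
B(927, 555)/374925 = (20*927)/374925 = 18540*(1/374925) = 1236/24995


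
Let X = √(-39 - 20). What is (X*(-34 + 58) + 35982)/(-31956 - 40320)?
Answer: -5997/12046 - 2*I*√59/6023 ≈ -0.49784 - 0.0025506*I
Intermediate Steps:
X = I*√59 (X = √(-59) = I*√59 ≈ 7.6811*I)
(X*(-34 + 58) + 35982)/(-31956 - 40320) = ((I*√59)*(-34 + 58) + 35982)/(-31956 - 40320) = ((I*√59)*24 + 35982)/(-72276) = (24*I*√59 + 35982)*(-1/72276) = (35982 + 24*I*√59)*(-1/72276) = -5997/12046 - 2*I*√59/6023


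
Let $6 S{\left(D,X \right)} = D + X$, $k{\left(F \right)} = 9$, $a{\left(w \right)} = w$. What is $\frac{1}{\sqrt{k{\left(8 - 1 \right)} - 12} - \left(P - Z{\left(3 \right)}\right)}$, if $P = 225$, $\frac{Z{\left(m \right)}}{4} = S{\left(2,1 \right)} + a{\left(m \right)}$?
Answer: $- \frac{211}{44524} - \frac{i \sqrt{3}}{44524} \approx -0.004739 - 3.8902 \cdot 10^{-5} i$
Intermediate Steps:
$S{\left(D,X \right)} = \frac{D}{6} + \frac{X}{6}$ ($S{\left(D,X \right)} = \frac{D + X}{6} = \frac{D}{6} + \frac{X}{6}$)
$Z{\left(m \right)} = 2 + 4 m$ ($Z{\left(m \right)} = 4 \left(\left(\frac{1}{6} \cdot 2 + \frac{1}{6} \cdot 1\right) + m\right) = 4 \left(\left(\frac{1}{3} + \frac{1}{6}\right) + m\right) = 4 \left(\frac{1}{2} + m\right) = 2 + 4 m$)
$\frac{1}{\sqrt{k{\left(8 - 1 \right)} - 12} - \left(P - Z{\left(3 \right)}\right)} = \frac{1}{\sqrt{9 - 12} - \left(225 - \left(2 + 4 \cdot 3\right)\right)} = \frac{1}{\sqrt{-3} - \left(225 - \left(2 + 12\right)\right)} = \frac{1}{i \sqrt{3} - \left(225 - 14\right)} = \frac{1}{i \sqrt{3} - 211} = \frac{1}{-211 + i \sqrt{3}}$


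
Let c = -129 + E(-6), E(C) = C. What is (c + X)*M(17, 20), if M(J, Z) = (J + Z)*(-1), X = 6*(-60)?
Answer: 18315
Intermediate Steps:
X = -360
M(J, Z) = -J - Z
c = -135 (c = -129 - 6 = -135)
(c + X)*M(17, 20) = (-135 - 360)*(-1*17 - 1*20) = -495*(-17 - 20) = -495*(-37) = 18315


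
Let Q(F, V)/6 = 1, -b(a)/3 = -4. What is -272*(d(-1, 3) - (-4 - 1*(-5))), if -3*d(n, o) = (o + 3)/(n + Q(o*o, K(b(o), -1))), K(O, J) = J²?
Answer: 1904/5 ≈ 380.80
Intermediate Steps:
b(a) = 12 (b(a) = -3*(-4) = 12)
Q(F, V) = 6 (Q(F, V) = 6*1 = 6)
d(n, o) = -(3 + o)/(3*(6 + n)) (d(n, o) = -(o + 3)/(3*(n + 6)) = -(3 + o)/(3*(6 + n)))
-272*(d(-1, 3) - (-4 - 1*(-5))) = -272*((-3 - 1*3)/(3*(6 - 1)) - (-4 - 1*(-5))) = -272*((⅓)*(-3 - 3)/5 - (-4 + 5)) = -272*((⅓)*(⅕)*(-6) - 1*1) = -272*(-⅖ - 1) = -272*(-7/5) = 1904/5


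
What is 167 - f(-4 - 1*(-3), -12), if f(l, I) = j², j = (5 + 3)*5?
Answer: -1433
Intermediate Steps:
j = 40 (j = 8*5 = 40)
f(l, I) = 1600 (f(l, I) = 40² = 1600)
167 - f(-4 - 1*(-3), -12) = 167 - 1*1600 = 167 - 1600 = -1433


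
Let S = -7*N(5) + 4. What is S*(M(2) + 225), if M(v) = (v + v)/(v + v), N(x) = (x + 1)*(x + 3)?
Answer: -75032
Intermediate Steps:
N(x) = (1 + x)*(3 + x)
M(v) = 1 (M(v) = (2*v)/((2*v)) = (2*v)*(1/(2*v)) = 1)
S = -332 (S = -7*(3 + 5² + 4*5) + 4 = -7*(3 + 25 + 20) + 4 = -7*48 + 4 = -336 + 4 = -332)
S*(M(2) + 225) = -332*(1 + 225) = -332*226 = -75032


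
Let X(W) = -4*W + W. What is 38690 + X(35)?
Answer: 38585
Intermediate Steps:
X(W) = -3*W
38690 + X(35) = 38690 - 3*35 = 38690 - 105 = 38585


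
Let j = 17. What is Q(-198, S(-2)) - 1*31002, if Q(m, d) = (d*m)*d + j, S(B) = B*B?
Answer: -34153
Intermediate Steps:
S(B) = B²
Q(m, d) = 17 + m*d² (Q(m, d) = (d*m)*d + 17 = m*d² + 17 = 17 + m*d²)
Q(-198, S(-2)) - 1*31002 = (17 - 198*((-2)²)²) - 1*31002 = (17 - 198*4²) - 31002 = (17 - 198*16) - 31002 = (17 - 3168) - 31002 = -3151 - 31002 = -34153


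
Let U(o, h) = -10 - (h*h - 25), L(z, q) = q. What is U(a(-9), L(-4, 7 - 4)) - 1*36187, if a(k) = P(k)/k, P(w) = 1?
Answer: -36181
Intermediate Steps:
a(k) = 1/k
U(o, h) = 15 - h**2 (U(o, h) = -10 - (h**2 - 25) = -10 - (-25 + h**2) = -10 + (25 - h**2) = 15 - h**2)
U(a(-9), L(-4, 7 - 4)) - 1*36187 = (15 - (7 - 4)**2) - 1*36187 = (15 - 1*3**2) - 36187 = (15 - 1*9) - 36187 = (15 - 9) - 36187 = 6 - 36187 = -36181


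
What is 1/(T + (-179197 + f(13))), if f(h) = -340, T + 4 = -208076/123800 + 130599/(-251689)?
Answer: -7789774550/1398601047130691 ≈ -5.5697e-6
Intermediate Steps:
T = -48293747341/7789774550 (T = -4 + (-208076/123800 + 130599/(-251689)) = -4 + (-208076*1/123800 + 130599*(-1/251689)) = -4 + (-52019/30950 - 130599/251689) = -4 - 17134649141/7789774550 = -48293747341/7789774550 ≈ -6.1996)
1/(T + (-179197 + f(13))) = 1/(-48293747341/7789774550 + (-179197 - 340)) = 1/(-48293747341/7789774550 - 179537) = 1/(-1398601047130691/7789774550) = -7789774550/1398601047130691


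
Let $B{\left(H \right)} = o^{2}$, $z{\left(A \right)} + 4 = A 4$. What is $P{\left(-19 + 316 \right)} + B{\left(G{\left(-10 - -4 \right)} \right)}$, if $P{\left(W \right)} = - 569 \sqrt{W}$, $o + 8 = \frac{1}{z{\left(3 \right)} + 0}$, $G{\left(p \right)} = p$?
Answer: $\frac{3969}{64} - 1707 \sqrt{33} \approx -9744.0$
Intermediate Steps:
$z{\left(A \right)} = -4 + 4 A$ ($z{\left(A \right)} = -4 + A 4 = -4 + 4 A$)
$o = - \frac{63}{8}$ ($o = -8 + \frac{1}{\left(-4 + 4 \cdot 3\right) + 0} = -8 + \frac{1}{\left(-4 + 12\right) + 0} = -8 + \frac{1}{8 + 0} = -8 + \frac{1}{8} = - \frac{63}{8} \approx -7.875$)
$B{\left(H \right)} = \frac{3969}{64}$ ($B{\left(H \right)} = \left(- \frac{63}{8}\right)^{2} = \frac{3969}{64}$)
$P{\left(-19 + 316 \right)} + B{\left(G{\left(-10 - -4 \right)} \right)} = - 569 \sqrt{-19 + 316} + \frac{3969}{64} = - 569 \sqrt{297} + \frac{3969}{64} = - 569 \cdot 3 \sqrt{33} + \frac{3969}{64} = - 1707 \sqrt{33} + \frac{3969}{64} = \frac{3969}{64} - 1707 \sqrt{33}$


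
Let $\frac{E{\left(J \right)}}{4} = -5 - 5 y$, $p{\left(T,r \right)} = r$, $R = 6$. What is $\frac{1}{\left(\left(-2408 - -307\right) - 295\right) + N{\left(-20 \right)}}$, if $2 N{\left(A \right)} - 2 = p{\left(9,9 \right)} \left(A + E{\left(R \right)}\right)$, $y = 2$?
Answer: $- \frac{1}{2755} \approx -0.00036298$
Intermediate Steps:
$E{\left(J \right)} = -60$ ($E{\left(J \right)} = 4 \left(-5 - 10\right) = 4 \left(-15\right) = -60$)
$N{\left(A \right)} = -269 + \frac{9 A}{2}$ ($N{\left(A \right)} = 1 + \frac{9 \left(A - 60\right)}{2} = 1 + \frac{9 \left(-60 + A\right)}{2} = 1 + \frac{-540 + 9 A}{2} = 1 + \left(-270 + \frac{9 A}{2}\right) = -269 + \frac{9 A}{2}$)
$\frac{1}{\left(\left(-2408 - -307\right) - 295\right) + N{\left(-20 \right)}} = \frac{1}{\left(\left(-2408 - -307\right) - 295\right) + \left(-269 + \frac{9}{2} \left(-20\right)\right)} = \frac{1}{\left(\left(-2408 + 307\right) - 295\right) - 359} = \frac{1}{\left(-2101 - 295\right) - 359} = \frac{1}{-2396 - 359} = \frac{1}{-2755} = - \frac{1}{2755}$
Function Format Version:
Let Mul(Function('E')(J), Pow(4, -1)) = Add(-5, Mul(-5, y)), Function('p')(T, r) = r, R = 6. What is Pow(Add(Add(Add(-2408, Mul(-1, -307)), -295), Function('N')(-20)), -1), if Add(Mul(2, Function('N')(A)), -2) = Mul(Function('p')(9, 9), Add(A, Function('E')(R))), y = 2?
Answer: Rational(-1, 2755) ≈ -0.00036298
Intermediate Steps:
Function('E')(J) = -60 (Function('E')(J) = Mul(4, Add(-5, Mul(-5, 2))) = Mul(4, Add(-5, -10)) = Mul(4, -15) = -60)
Function('N')(A) = Add(-269, Mul(Rational(9, 2), A)) (Function('N')(A) = Add(1, Mul(Rational(1, 2), Mul(9, Add(A, -60)))) = Add(1, Mul(Rational(1, 2), Mul(9, Add(-60, A)))) = Add(1, Mul(Rational(1, 2), Add(-540, Mul(9, A)))) = Add(1, Add(-270, Mul(Rational(9, 2), A))) = Add(-269, Mul(Rational(9, 2), A)))
Pow(Add(Add(Add(-2408, Mul(-1, -307)), -295), Function('N')(-20)), -1) = Pow(Add(Add(Add(-2408, Mul(-1, -307)), -295), Add(-269, Mul(Rational(9, 2), -20))), -1) = Pow(Add(Add(Add(-2408, 307), -295), Add(-269, -90)), -1) = Pow(Add(Add(-2101, -295), -359), -1) = Pow(Add(-2396, -359), -1) = Pow(-2755, -1) = Rational(-1, 2755)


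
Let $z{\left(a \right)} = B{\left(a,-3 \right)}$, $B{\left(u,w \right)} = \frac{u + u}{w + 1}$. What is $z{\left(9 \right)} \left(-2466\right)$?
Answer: $22194$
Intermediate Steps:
$B{\left(u,w \right)} = \frac{2 u}{1 + w}$
$z{\left(a \right)} = - a$ ($z{\left(a \right)} = \frac{2 a}{1 - 3} = \frac{2 a}{-2} = 2 a \left(- \frac{1}{2}\right) = - a$)
$z{\left(9 \right)} \left(-2466\right) = \left(-1\right) 9 \left(-2466\right) = \left(-9\right) \left(-2466\right) = 22194$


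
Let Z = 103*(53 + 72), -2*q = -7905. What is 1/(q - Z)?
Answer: -2/17845 ≈ -0.00011208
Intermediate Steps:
q = 7905/2 (q = -½*(-7905) = 7905/2 ≈ 3952.5)
Z = 12875 (Z = 103*125 = 12875)
1/(q - Z) = 1/(7905/2 - 1*12875) = 1/(7905/2 - 12875) = 1/(-17845/2) = -2/17845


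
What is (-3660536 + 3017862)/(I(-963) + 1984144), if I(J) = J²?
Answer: -642674/2911513 ≈ -0.22074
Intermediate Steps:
(-3660536 + 3017862)/(I(-963) + 1984144) = (-3660536 + 3017862)/((-963)² + 1984144) = -642674/(927369 + 1984144) = -642674/2911513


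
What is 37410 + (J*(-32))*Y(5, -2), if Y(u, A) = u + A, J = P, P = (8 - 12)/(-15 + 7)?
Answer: 37362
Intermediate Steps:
P = 1/2 (P = -4/(-8) = -4*(-1/8) = 1/2 ≈ 0.50000)
J = 1/2 ≈ 0.50000
Y(u, A) = A + u
37410 + (J*(-32))*Y(5, -2) = 37410 + ((1/2)*(-32))*(-2 + 5) = 37410 - 16*3 = 37410 - 48 = 37362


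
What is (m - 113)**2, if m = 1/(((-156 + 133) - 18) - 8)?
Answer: 30669444/2401 ≈ 12774.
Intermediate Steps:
m = -1/49 (m = 1/((-23 - 18) - 8) = 1/(-41 - 8) = 1/(-49) = -1/49 ≈ -0.020408)
(m - 113)**2 = (-1/49 - 113)**2 = (-5538/49)**2 = 30669444/2401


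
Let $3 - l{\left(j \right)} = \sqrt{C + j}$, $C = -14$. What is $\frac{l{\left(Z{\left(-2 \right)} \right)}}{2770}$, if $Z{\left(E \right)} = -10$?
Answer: $\frac{3}{2770} - \frac{i \sqrt{6}}{1385} \approx 0.001083 - 0.0017686 i$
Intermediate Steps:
$l{\left(j \right)} = 3 - \sqrt{-14 + j}$
$\frac{l{\left(Z{\left(-2 \right)} \right)}}{2770} = \frac{3 - \sqrt{-14 - 10}}{2770} = \left(3 - \sqrt{-24}\right) \frac{1}{2770} = \left(3 - 2 i \sqrt{6}\right) \frac{1}{2770} = \frac{3}{2770} - \frac{i \sqrt{6}}{1385}$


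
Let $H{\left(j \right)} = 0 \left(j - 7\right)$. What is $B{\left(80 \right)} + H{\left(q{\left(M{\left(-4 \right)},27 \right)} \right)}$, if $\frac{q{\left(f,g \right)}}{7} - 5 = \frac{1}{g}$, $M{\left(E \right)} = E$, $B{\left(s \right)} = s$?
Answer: $80$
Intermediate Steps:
$q{\left(f,g \right)} = 35 + \frac{7}{g}$
$H{\left(j \right)} = 0$ ($H{\left(j \right)} = 0 \left(-7 + j\right) = 0$)
$B{\left(80 \right)} + H{\left(q{\left(M{\left(-4 \right)},27 \right)} \right)} = 80 + 0 = 80$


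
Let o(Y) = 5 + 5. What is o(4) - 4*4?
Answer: -6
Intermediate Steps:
o(Y) = 10
o(4) - 4*4 = 10 - 4*4 = 10 - 16 = -6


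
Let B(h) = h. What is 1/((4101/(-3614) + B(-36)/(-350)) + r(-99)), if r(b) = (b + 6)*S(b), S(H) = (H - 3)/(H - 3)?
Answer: -632450/59470473 ≈ -0.010635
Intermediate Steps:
S(H) = 1 (S(H) = (-3 + H)/(-3 + H) = 1)
r(b) = 6 + b (r(b) = (b + 6)*1 = (6 + b)*1 = 6 + b)
1/((4101/(-3614) + B(-36)/(-350)) + r(-99)) = 1/((4101/(-3614) - 36/(-350)) + (6 - 99)) = 1/((4101*(-1/3614) - 36*(-1/350)) - 93) = 1/((-4101/3614 + 18/175) - 93) = 1/(-652623/632450 - 93) = 1/(-59470473/632450) = -632450/59470473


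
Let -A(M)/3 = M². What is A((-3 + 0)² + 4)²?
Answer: 257049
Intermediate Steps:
A(M) = -3*M²
A((-3 + 0)² + 4)² = (-3*((-3 + 0)² + 4)²)² = (-3*((-3)² + 4)²)² = (-3*(9 + 4)²)² = (-3*13²)² = (-3*169)² = (-507)² = 257049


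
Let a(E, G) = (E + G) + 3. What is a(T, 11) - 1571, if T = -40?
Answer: -1597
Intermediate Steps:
a(E, G) = 3 + E + G
a(T, 11) - 1571 = (3 - 40 + 11) - 1571 = -26 - 1571 = -1597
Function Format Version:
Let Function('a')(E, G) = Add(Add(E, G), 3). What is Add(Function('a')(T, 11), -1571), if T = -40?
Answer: -1597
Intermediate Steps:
Function('a')(E, G) = Add(3, E, G)
Add(Function('a')(T, 11), -1571) = Add(Add(3, -40, 11), -1571) = Add(-26, -1571) = -1597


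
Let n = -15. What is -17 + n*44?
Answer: -677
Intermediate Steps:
-17 + n*44 = -17 - 15*44 = -17 - 660 = -677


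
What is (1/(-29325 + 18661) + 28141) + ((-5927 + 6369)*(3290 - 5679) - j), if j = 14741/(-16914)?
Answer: -92692254307501/90185448 ≈ -1.0278e+6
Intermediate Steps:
j = -14741/16914 (j = 14741*(-1/16914) = -14741/16914 ≈ -0.87153)
(1/(-29325 + 18661) + 28141) + ((-5927 + 6369)*(3290 - 5679) - j) = (1/(-29325 + 18661) + 28141) + ((-5927 + 6369)*(3290 - 5679) - 1*(-14741/16914)) = (1/(-10664) + 28141) + (442*(-2389) + 14741/16914) = (-1/10664 + 28141) + (-1055938 + 14741/16914) = 300095623/10664 - 17860120591/16914 = -92692254307501/90185448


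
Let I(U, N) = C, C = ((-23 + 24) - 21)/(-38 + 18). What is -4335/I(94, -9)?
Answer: -4335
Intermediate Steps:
C = 1 (C = (1 - 21)/(-20) = -20*(-1/20) = 1)
I(U, N) = 1
-4335/I(94, -9) = -4335/1 = -4335*1 = -4335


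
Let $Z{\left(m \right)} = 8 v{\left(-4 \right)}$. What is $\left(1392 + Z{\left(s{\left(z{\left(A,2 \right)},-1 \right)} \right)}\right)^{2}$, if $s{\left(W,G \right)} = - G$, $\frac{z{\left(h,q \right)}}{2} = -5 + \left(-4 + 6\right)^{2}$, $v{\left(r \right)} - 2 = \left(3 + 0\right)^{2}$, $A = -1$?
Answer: $2190400$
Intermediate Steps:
$v{\left(r \right)} = 11$ ($v{\left(r \right)} = 2 + \left(3 + 0\right)^{2} = 2 + 3^{2} = 2 + 9 = 11$)
$z{\left(h,q \right)} = -2$ ($z{\left(h,q \right)} = 2 \left(-5 + \left(-4 + 6\right)^{2}\right) = 2 \left(-5 + 2^{2}\right) = 2 \left(-5 + 4\right) = 2 \left(-1\right) = -2$)
$Z{\left(m \right)} = 88$ ($Z{\left(m \right)} = 8 \cdot 11 = 88$)
$\left(1392 + Z{\left(s{\left(z{\left(A,2 \right)},-1 \right)} \right)}\right)^{2} = \left(1392 + 88\right)^{2} = 1480^{2} = 2190400$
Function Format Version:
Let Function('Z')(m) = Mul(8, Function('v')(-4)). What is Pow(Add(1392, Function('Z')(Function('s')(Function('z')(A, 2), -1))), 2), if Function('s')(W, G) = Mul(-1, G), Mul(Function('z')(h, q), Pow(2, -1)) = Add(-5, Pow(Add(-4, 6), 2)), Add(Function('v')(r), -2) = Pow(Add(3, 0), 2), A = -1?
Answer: 2190400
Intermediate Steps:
Function('v')(r) = 11 (Function('v')(r) = Add(2, Pow(Add(3, 0), 2)) = Add(2, Pow(3, 2)) = Add(2, 9) = 11)
Function('z')(h, q) = -2 (Function('z')(h, q) = Mul(2, Add(-5, Pow(Add(-4, 6), 2))) = Mul(2, Add(-5, Pow(2, 2))) = Mul(2, Add(-5, 4)) = Mul(2, -1) = -2)
Function('Z')(m) = 88 (Function('Z')(m) = Mul(8, 11) = 88)
Pow(Add(1392, Function('Z')(Function('s')(Function('z')(A, 2), -1))), 2) = Pow(Add(1392, 88), 2) = Pow(1480, 2) = 2190400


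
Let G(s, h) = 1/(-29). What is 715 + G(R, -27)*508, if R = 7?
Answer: 20227/29 ≈ 697.48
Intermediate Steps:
G(s, h) = -1/29
715 + G(R, -27)*508 = 715 - 1/29*508 = 715 - 508/29 = 20227/29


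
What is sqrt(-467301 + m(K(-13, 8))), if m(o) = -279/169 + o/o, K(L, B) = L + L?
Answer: I*sqrt(78973979)/13 ≈ 683.59*I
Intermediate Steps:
K(L, B) = 2*L
m(o) = -110/169 (m(o) = -279*1/169 + 1 = -279/169 + 1 = -110/169)
sqrt(-467301 + m(K(-13, 8))) = sqrt(-467301 - 110/169) = sqrt(-78973979/169) = I*sqrt(78973979)/13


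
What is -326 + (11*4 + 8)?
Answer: -274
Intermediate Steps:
-326 + (11*4 + 8) = -326 + (44 + 8) = -326 + 52 = -274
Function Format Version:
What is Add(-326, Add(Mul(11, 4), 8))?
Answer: -274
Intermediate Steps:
Add(-326, Add(Mul(11, 4), 8)) = Add(-326, Add(44, 8)) = Add(-326, 52) = -274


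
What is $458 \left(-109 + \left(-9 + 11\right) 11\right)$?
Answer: $-39846$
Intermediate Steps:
$458 \left(-109 + \left(-9 + 11\right) 11\right) = 458 \left(-109 + 2 \cdot 11\right) = 458 \left(-109 + 22\right) = 458 \left(-87\right) = -39846$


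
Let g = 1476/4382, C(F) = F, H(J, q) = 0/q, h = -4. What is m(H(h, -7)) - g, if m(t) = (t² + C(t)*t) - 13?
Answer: -29221/2191 ≈ -13.337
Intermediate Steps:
H(J, q) = 0
m(t) = -13 + 2*t² (m(t) = (t² + t*t) - 13 = (t² + t²) - 13 = 2*t² - 13 = -13 + 2*t²)
g = 738/2191 (g = 1476*(1/4382) = 738/2191 ≈ 0.33683)
m(H(h, -7)) - g = (-13 + 2*0²) - 1*738/2191 = (-13 + 2*0) - 738/2191 = (-13 + 0) - 738/2191 = -13 - 738/2191 = -29221/2191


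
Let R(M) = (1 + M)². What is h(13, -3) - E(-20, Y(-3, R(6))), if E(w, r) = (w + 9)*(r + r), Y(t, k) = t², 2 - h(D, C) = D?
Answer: 187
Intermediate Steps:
h(D, C) = 2 - D
E(w, r) = 2*r*(9 + w) (E(w, r) = (9 + w)*(2*r) = 2*r*(9 + w))
h(13, -3) - E(-20, Y(-3, R(6))) = (2 - 1*13) - 2*(-3)²*(9 - 20) = (2 - 13) - 2*9*(-11) = -11 - 1*(-198) = -11 + 198 = 187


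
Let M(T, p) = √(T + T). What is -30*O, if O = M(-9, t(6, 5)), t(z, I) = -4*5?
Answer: -90*I*√2 ≈ -127.28*I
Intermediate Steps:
t(z, I) = -20
M(T, p) = √2*√T (M(T, p) = √(2*T) = √2*√T)
O = 3*I*√2 (O = √2*√(-9) = √2*(3*I) = 3*I*√2 ≈ 4.2426*I)
-30*O = -90*I*√2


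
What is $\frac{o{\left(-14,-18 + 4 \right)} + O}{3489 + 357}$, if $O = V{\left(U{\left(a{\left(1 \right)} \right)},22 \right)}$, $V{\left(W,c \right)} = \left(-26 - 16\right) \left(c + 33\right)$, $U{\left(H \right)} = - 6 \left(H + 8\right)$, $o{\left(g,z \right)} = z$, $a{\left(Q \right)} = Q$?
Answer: $- \frac{1162}{1923} \approx -0.60426$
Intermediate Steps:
$U{\left(H \right)} = -48 - 6 H$ ($U{\left(H \right)} = - 6 \left(8 + H\right) = -48 - 6 H$)
$V{\left(W,c \right)} = -1386 - 42 c$ ($V{\left(W,c \right)} = - 42 \left(33 + c\right) = -1386 - 42 c$)
$O = -2310$ ($O = -1386 - 924 = -2310$)
$\frac{o{\left(-14,-18 + 4 \right)} + O}{3489 + 357} = \frac{\left(-18 + 4\right) - 2310}{3489 + 357} = \frac{-14 - 2310}{3846} = \left(-2324\right) \frac{1}{3846} = - \frac{1162}{1923}$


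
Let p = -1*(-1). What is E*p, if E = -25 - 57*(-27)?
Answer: 1514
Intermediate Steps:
E = 1514 (E = -25 + 1539 = 1514)
p = 1
E*p = 1514*1 = 1514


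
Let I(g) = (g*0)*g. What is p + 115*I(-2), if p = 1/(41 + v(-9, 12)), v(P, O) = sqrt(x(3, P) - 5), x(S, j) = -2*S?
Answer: 41/1692 - I*sqrt(11)/1692 ≈ 0.024232 - 0.0019602*I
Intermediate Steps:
v(P, O) = I*sqrt(11) (v(P, O) = sqrt(-2*3 - 5) = sqrt(-6 - 5) = sqrt(-11) = I*sqrt(11))
p = 1/(41 + I*sqrt(11)) ≈ 0.024232 - 0.0019602*I
I(g) = 0 (I(g) = 0*g = 0)
p + 115*I(-2) = (41/1692 - I*sqrt(11)/1692) + 115*0 = (41/1692 - I*sqrt(11)/1692) + 0 = 41/1692 - I*sqrt(11)/1692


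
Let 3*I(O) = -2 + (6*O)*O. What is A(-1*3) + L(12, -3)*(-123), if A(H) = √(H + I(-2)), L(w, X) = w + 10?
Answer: -2706 + √39/3 ≈ -2703.9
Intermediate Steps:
I(O) = -⅔ + 2*O² (I(O) = (-2 + (6*O)*O)/3 = (-2 + 6*O²)/3 = -⅔ + 2*O²)
L(w, X) = 10 + w
A(H) = √(22/3 + H) (A(H) = √(H + (-⅔ + 2*(-2)²)) = √(H + (-⅔ + 2*4)) = √(H + (-⅔ + 8)) = √(H + 22/3) = √(22/3 + H))
A(-1*3) + L(12, -3)*(-123) = √(66 + 9*(-1*3))/3 + (10 + 12)*(-123) = √(66 + 9*(-3))/3 + 22*(-123) = √(66 - 27)/3 - 2706 = √39/3 - 2706 = -2706 + √39/3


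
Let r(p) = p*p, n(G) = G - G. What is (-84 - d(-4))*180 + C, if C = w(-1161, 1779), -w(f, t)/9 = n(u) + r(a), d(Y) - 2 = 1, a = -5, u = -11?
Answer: -15885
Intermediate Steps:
n(G) = 0
d(Y) = 3 (d(Y) = 2 + 1 = 3)
r(p) = p²
w(f, t) = -225 (w(f, t) = -9*(0 + (-5)²) = -9*(0 + 25) = -9*25 = -225)
C = -225
(-84 - d(-4))*180 + C = (-84 - 1*3)*180 - 225 = (-84 - 3)*180 - 225 = -87*180 - 225 = -15660 - 225 = -15885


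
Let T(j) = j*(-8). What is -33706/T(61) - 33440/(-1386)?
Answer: 1432619/15372 ≈ 93.197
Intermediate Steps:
T(j) = -8*j
-33706/T(61) - 33440/(-1386) = -33706/((-8*61)) - 33440/(-1386) = -33706/(-488) - 33440*(-1/1386) = -33706*(-1/488) + 1520/63 = 16853/244 + 1520/63 = 1432619/15372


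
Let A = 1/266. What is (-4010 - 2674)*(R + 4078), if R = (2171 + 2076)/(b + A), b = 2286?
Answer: -16582119760272/608077 ≈ -2.7270e+7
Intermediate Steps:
A = 1/266 ≈ 0.0037594
R = 1129702/608077 (R = (2171 + 2076)/(2286 + 1/266) = 4247/(608077/266) = 4247*(266/608077) = 1129702/608077 ≈ 1.8578)
(-4010 - 2674)*(R + 4078) = (-4010 - 2674)*(1129702/608077 + 4078) = -6684*2480867708/608077 = -16582119760272/608077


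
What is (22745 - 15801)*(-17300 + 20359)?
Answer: 21241696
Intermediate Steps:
(22745 - 15801)*(-17300 + 20359) = 6944*3059 = 21241696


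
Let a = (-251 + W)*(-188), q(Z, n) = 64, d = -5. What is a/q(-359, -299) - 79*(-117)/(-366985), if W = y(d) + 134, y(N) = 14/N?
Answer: 2066197853/5871760 ≈ 351.89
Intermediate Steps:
W = 656/5 (W = 14/(-5) + 134 = 14*(-1/5) + 134 = -14/5 + 134 = 656/5 ≈ 131.20)
a = 112612/5 (a = (-251 + 656/5)*(-188) = -599/5*(-188) = 112612/5 ≈ 22522.)
a/q(-359, -299) - 79*(-117)/(-366985) = (112612/5)/64 - 79*(-117)/(-366985) = (112612/5)*(1/64) + 9243*(-1/366985) = 28153/80 - 9243/366985 = 2066197853/5871760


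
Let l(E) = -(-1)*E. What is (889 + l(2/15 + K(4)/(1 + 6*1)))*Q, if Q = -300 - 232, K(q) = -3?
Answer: -7091864/15 ≈ -4.7279e+5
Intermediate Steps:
l(E) = E
Q = -532
(889 + l(2/15 + K(4)/(1 + 6*1)))*Q = (889 + (2/15 - 3/(1 + 6*1)))*(-532) = (889 + (2*(1/15) - 3/(1 + 6)))*(-532) = (889 + (2/15 - 3/7))*(-532) = (889 - 31/105)*(-532) = (93314/105)*(-532) = -7091864/15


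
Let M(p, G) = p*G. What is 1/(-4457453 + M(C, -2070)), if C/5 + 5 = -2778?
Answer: 1/24346597 ≈ 4.1074e-8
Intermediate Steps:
C = -13915 (C = -25 + 5*(-2778) = -25 - 13890 = -13915)
M(p, G) = G*p
1/(-4457453 + M(C, -2070)) = 1/(-4457453 - 2070*(-13915)) = 1/(-4457453 + 28804050) = 1/24346597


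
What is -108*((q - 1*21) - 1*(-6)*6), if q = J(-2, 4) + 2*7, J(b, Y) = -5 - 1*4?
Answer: -2160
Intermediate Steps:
J(b, Y) = -9 (J(b, Y) = -5 - 4 = -9)
q = 5 (q = -9 + 2*7 = -9 + 14 = 5)
-108*((q - 1*21) - 1*(-6)*6) = -108*((5 - 1*21) - 1*(-6)*6) = -108*((5 - 21) + 6*6) = -108*(-16 + 36) = -108*20 = -2160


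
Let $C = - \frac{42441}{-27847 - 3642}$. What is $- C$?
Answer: $- \frac{42441}{31489} \approx -1.3478$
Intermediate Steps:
$C = \frac{42441}{31489}$ ($C = - \frac{42441}{-27847 - 3642} = - \frac{42441}{-31489} = \left(-42441\right) \left(- \frac{1}{31489}\right) = \frac{42441}{31489} \approx 1.3478$)
$- C = \left(-1\right) \frac{42441}{31489} = - \frac{42441}{31489}$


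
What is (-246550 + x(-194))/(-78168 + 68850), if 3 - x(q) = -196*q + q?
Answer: 284377/9318 ≈ 30.519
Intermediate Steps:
x(q) = 3 + 195*q (x(q) = 3 - (-196*q + q) = 3 - (-195)*q = 3 + 195*q)
(-246550 + x(-194))/(-78168 + 68850) = (-246550 + (3 + 195*(-194)))/(-78168 + 68850) = (-246550 + (3 - 37830))/(-9318) = (-246550 - 37827)*(-1/9318) = -284377*(-1/9318) = 284377/9318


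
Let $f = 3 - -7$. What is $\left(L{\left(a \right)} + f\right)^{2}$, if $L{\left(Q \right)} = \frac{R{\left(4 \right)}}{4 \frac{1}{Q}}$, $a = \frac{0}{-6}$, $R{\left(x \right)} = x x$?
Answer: $100$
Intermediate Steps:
$R{\left(x \right)} = x^{2}$
$a = 0$ ($a = 0 \left(- \frac{1}{6}\right) = 0$)
$L{\left(Q \right)} = 4 Q$ ($L{\left(Q \right)} = \frac{4^{2}}{4 \frac{1}{Q}} = 16 \frac{Q}{4} = 4 Q$)
$f = 10$ ($f = 3 + 7 = 10$)
$\left(L{\left(a \right)} + f\right)^{2} = \left(4 \cdot 0 + 10\right)^{2} = \left(0 + 10\right)^{2} = 10^{2} = 100$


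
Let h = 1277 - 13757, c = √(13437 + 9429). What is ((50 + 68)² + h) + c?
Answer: 1444 + √22866 ≈ 1595.2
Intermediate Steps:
c = √22866 ≈ 151.22
h = -12480
((50 + 68)² + h) + c = ((50 + 68)² - 12480) + √22866 = (118² - 12480) + √22866 = (13924 - 12480) + √22866 = 1444 + √22866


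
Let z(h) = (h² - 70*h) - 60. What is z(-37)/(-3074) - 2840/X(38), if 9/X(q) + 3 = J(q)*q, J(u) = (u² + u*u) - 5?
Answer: -318799264417/9222 ≈ -3.4569e+7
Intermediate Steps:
J(u) = -5 + 2*u² (J(u) = (u² + u²) - 5 = 2*u² - 5 = -5 + 2*u²)
z(h) = -60 + h² - 70*h
X(q) = 9/(-3 + q*(-5 + 2*q²)) (X(q) = 9/(-3 + (-5 + 2*q²)*q) = 9/(-3 + q*(-5 + 2*q²)))
z(-37)/(-3074) - 2840/X(38) = (-60 + (-37)² - 70*(-37))/(-3074) - (-2840/3 + 107920*(-5 + 2*38²)/9) = (-60 + 1369 + 2590)*(-1/3074) - (-2840/3 + 107920*(-5 + 2*1444)/9) = 3899*(-1/3074) - (-2840/3 + 107920*(-5 + 2888)/9) = -3899/3074 - 2840/(9/(-3 + 38*2883)) = -3899/3074 - 2840/(9/(-3 + 109554)) = -3899/3074 - 2840/(9/109551) = -3899/3074 - 2840/(9*(1/109551)) = -3899/3074 - 2840/3/36517 = -3899/3074 - 2840*36517/3 = -3899/3074 - 103708280/3 = -318799264417/9222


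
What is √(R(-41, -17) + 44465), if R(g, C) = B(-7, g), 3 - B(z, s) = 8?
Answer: 6*√1235 ≈ 210.86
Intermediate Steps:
B(z, s) = -5 (B(z, s) = 3 - 1*8 = 3 - 8 = -5)
R(g, C) = -5
√(R(-41, -17) + 44465) = √(-5 + 44465) = √44460 = 6*√1235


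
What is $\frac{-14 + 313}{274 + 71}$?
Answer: $\frac{13}{15} \approx 0.86667$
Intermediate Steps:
$\frac{-14 + 313}{274 + 71} = \frac{1}{345} \cdot 299 = \frac{13}{15}$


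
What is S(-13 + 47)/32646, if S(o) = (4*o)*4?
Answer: 272/16323 ≈ 0.016664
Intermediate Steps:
S(o) = 16*o
S(-13 + 47)/32646 = (16*(-13 + 47))/32646 = (16*34)*(1/32646) = 544*(1/32646) = 272/16323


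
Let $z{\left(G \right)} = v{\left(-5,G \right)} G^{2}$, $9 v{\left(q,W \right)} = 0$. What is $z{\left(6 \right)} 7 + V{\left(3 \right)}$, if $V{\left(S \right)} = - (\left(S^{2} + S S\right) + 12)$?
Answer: $-30$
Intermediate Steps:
$v{\left(q,W \right)} = 0$ ($v{\left(q,W \right)} = \frac{1}{9} \cdot 0 = 0$)
$V{\left(S \right)} = -12 - 2 S^{2}$ ($V{\left(S \right)} = - (\left(S^{2} + S^{2}\right) + 12) = - (2 S^{2} + 12) = - (12 + 2 S^{2}) = -12 - 2 S^{2}$)
$z{\left(G \right)} = 0$ ($z{\left(G \right)} = 0 G^{2} = 0$)
$z{\left(6 \right)} 7 + V{\left(3 \right)} = 0 \cdot 7 - \left(12 + 2 \cdot 3^{2}\right) = 0 - 30 = -30$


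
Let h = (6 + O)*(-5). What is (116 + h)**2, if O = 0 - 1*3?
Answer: 10201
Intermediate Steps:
O = -3 (O = 0 - 3 = -3)
h = -15 (h = (6 - 3)*(-5) = 3*(-5) = -15)
(116 + h)**2 = (116 - 15)**2 = 101**2 = 10201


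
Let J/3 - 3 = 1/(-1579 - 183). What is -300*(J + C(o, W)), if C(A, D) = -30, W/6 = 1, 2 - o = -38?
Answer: 5550750/881 ≈ 6300.5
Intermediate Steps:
o = 40 (o = 2 - 1*(-38) = 2 + 38 = 40)
W = 6 (W = 6*1 = 6)
J = 15855/1762 (J = 9 + 3/(-1579 - 183) = 9 + 3/(-1762) = 9 + 3*(-1/1762) = 9 - 3/1762 = 15855/1762 ≈ 8.9983)
-300*(J + C(o, W)) = -300*(15855/1762 - 30) = -300*(-37005/1762) = 5550750/881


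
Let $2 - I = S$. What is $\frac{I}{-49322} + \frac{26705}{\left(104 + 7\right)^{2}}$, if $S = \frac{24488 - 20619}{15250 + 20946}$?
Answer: $\frac{523895607847}{241716236472} \approx 2.1674$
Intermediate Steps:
$S = \frac{3869}{36196} \approx 0.10689$
$I = \frac{68523}{36196}$ ($I = 2 - \frac{3869}{36196} = \frac{68523}{36196} \approx 1.8931$)
$\frac{I}{-49322} + \frac{26705}{\left(104 + 7\right)^{2}} = \frac{68523}{36196 \left(-49322\right)} + \frac{26705}{\left(104 + 7\right)^{2}} = \frac{68523}{36196} \left(- \frac{1}{49322}\right) + \frac{26705}{111^{2}} = - \frac{753}{19618232} + \frac{26705}{12321} = \frac{523895607847}{241716236472}$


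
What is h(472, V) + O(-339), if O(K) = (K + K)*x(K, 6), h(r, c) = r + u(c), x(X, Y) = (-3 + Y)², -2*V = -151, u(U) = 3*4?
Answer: -5618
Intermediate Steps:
u(U) = 12
V = 151/2 (V = -½*(-151) = 151/2 ≈ 75.500)
h(r, c) = 12 + r (h(r, c) = r + 12 = 12 + r)
O(K) = 18*K (O(K) = (K + K)*(-3 + 6)² = (2*K)*3² = (2*K)*9 = 18*K)
h(472, V) + O(-339) = (12 + 472) + 18*(-339) = 484 - 6102 = -5618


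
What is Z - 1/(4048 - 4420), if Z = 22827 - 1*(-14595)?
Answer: 13920985/372 ≈ 37422.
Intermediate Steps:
Z = 37422 (Z = 22827 + 14595 = 37422)
Z - 1/(4048 - 4420) = 37422 - 1/(4048 - 4420) = 37422 - 1/(-372) = 37422 - 1*(-1/372) = 37422 + 1/372 = 13920985/372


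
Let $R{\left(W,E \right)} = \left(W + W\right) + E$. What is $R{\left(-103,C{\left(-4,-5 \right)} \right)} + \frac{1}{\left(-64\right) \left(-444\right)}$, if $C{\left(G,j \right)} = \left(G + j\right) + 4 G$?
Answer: $- \frac{6564095}{28416} \approx -231.0$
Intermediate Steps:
$C{\left(G,j \right)} = j + 5 G$
$R{\left(W,E \right)} = E + 2 W$ ($R{\left(W,E \right)} = 2 W + E = E + 2 W$)
$R{\left(-103,C{\left(-4,-5 \right)} \right)} + \frac{1}{\left(-64\right) \left(-444\right)} = \left(\left(-5 + 5 \left(-4\right)\right) + 2 \left(-103\right)\right) + \frac{1}{\left(-64\right) \left(-444\right)} = \left(\left(-5 - 20\right) - 206\right) + \frac{1}{28416} = \left(-25 - 206\right) + \frac{1}{28416} = -231 + \frac{1}{28416} = - \frac{6564095}{28416}$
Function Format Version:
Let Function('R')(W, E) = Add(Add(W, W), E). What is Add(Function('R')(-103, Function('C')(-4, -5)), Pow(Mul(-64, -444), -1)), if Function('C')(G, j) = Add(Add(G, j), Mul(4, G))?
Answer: Rational(-6564095, 28416) ≈ -231.00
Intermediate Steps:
Function('C')(G, j) = Add(j, Mul(5, G))
Function('R')(W, E) = Add(E, Mul(2, W)) (Function('R')(W, E) = Add(Mul(2, W), E) = Add(E, Mul(2, W)))
Add(Function('R')(-103, Function('C')(-4, -5)), Pow(Mul(-64, -444), -1)) = Add(Add(Add(-5, Mul(5, -4)), Mul(2, -103)), Pow(Mul(-64, -444), -1)) = Add(Add(Add(-5, -20), -206), Pow(28416, -1)) = Add(Add(-25, -206), Rational(1, 28416)) = Add(-231, Rational(1, 28416)) = Rational(-6564095, 28416)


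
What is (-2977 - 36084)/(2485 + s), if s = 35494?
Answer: -39061/37979 ≈ -1.0285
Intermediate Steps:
(-2977 - 36084)/(2485 + s) = (-2977 - 36084)/(2485 + 35494) = -39061/37979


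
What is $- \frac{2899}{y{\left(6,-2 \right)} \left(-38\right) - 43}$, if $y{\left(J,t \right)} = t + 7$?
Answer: $\frac{2899}{233} \approx 12.442$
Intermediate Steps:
$y{\left(J,t \right)} = 7 + t$
$- \frac{2899}{y{\left(6,-2 \right)} \left(-38\right) - 43} = - \frac{2899}{\left(7 - 2\right) \left(-38\right) - 43} = - \frac{2899}{5 \left(-38\right) - 43} = - \frac{2899}{-190 - 43} = - \frac{2899}{-233} = \left(-2899\right) \left(- \frac{1}{233}\right) = \frac{2899}{233}$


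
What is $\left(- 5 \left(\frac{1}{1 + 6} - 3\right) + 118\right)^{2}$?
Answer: $\frac{857476}{49} \approx 17500.0$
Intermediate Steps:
$\left(- 5 \left(\frac{1}{1 + 6} - 3\right) + 118\right)^{2} = \left(- 5 \left(\frac{1}{7} - 3\right) + 118\right)^{2} = \left(\left(-5\right) \left(- \frac{20}{7}\right) + 118\right)^{2} = \left(\frac{100}{7} + 118\right)^{2} = \left(\frac{926}{7}\right)^{2} = \frac{857476}{49}$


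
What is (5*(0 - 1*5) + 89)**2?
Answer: 4096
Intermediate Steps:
(5*(0 - 1*5) + 89)**2 = (5*(0 - 5) + 89)**2 = (5*(-5) + 89)**2 = (-25 + 89)**2 = 64**2 = 4096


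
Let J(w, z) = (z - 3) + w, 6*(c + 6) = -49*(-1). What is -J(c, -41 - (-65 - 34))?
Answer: -343/6 ≈ -57.167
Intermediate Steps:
c = 13/6 (c = -6 + (-49*(-1))/6 = -6 + (1/6)*49 = -6 + 49/6 = 13/6 ≈ 2.1667)
J(w, z) = -3 + w + z (J(w, z) = (-3 + z) + w = -3 + w + z)
-J(c, -41 - (-65 - 34)) = -(-3 + 13/6 + (-41 - (-65 - 34))) = -(-3 + 13/6 + (-41 - 1*(-99))) = -(-3 + 13/6 + (-41 + 99)) = -(-3 + 13/6 + 58) = -1*343/6 = -343/6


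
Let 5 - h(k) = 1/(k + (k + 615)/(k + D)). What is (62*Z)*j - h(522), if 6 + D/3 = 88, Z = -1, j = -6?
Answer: 49182293/134011 ≈ 367.00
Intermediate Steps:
D = 246 (D = -18 + 3*88 = -18 + 264 = 246)
h(k) = 5 - 1/(k + (615 + k)/(246 + k)) (h(k) = 5 - 1/(k + (k + 615)/(k + 246)) = 5 - 1/(k + (615 + k)/(246 + k)))
(62*Z)*j - h(522) = (62*(-1))*(-6) - (2829 + 5*522**2 + 1234*522)/(615 + 522**2 + 247*522) = -62*(-6) - (2829 + 5*272484 + 644148)/(615 + 272484 + 128934) = 372 - (2829 + 1362420 + 644148)/402033 = 372 - 2009397/402033 = 372 - 1*669799/134011 = 372 - 669799/134011 = 49182293/134011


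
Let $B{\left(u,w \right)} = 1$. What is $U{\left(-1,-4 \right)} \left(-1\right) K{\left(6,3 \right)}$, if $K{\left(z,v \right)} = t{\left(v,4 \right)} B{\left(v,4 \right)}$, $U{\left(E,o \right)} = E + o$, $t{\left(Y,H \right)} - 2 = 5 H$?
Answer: $110$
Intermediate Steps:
$t{\left(Y,H \right)} = 2 + 5 H$
$K{\left(z,v \right)} = 22$ ($K{\left(z,v \right)} = \left(2 + 5 \cdot 4\right) 1 = \left(2 + 20\right) 1 = 22 \cdot 1 = 22$)
$U{\left(-1,-4 \right)} \left(-1\right) K{\left(6,3 \right)} = \left(-1 - 4\right) \left(-1\right) 22 = \left(-5\right) \left(-1\right) 22 = 5 \cdot 22 = 110$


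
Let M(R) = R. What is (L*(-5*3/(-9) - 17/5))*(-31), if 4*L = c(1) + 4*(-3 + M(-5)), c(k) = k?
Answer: -12493/30 ≈ -416.43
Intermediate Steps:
L = -31/4 (L = (1 + 4*(-3 - 5))/4 = (1 + 4*(-8))/4 = (1 - 32)/4 = (¼)*(-31) = -31/4 ≈ -7.7500)
(L*(-5*3/(-9) - 17/5))*(-31) = -31*(-5*3/(-9) - 17/5)/4*(-31) = -31*(-15*(-⅑) - 17*⅕)/4*(-31) = -31*(5/3 - 17/5)/4*(-31) = -31/4*(-26/15)*(-31) = (403/30)*(-31) = -12493/30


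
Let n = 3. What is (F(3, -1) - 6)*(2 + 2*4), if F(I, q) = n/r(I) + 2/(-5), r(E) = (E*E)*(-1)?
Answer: -202/3 ≈ -67.333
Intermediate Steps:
r(E) = -E² (r(E) = E²*(-1) = -E²)
F(I, q) = -⅖ - 3/I² (F(I, q) = 3/((-I²)) + 2/(-5) = 3*(-1/I²) + 2*(-⅕) = -3/I² - ⅖ = -⅖ - 3/I²)
(F(3, -1) - 6)*(2 + 2*4) = ((-⅖ - 3/3²) - 6)*(2 + 2*4) = ((-⅖ - 3*⅑) - 6)*(2 + 8) = ((-⅖ - ⅓) - 6)*10 = (-11/15 - 6)*10 = -101/15*10 = -202/3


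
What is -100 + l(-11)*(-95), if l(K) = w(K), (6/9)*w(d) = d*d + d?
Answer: -15775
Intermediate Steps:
w(d) = 3*d/2 + 3*d**2/2 (w(d) = 3*(d*d + d)/2 = 3*(d**2 + d)/2 = 3*(d + d**2)/2 = 3*d/2 + 3*d**2/2)
l(K) = 3*K*(1 + K)/2
-100 + l(-11)*(-95) = -100 + ((3/2)*(-11)*(1 - 11))*(-95) = -100 + ((3/2)*(-11)*(-10))*(-95) = -100 + 165*(-95) = -100 - 15675 = -15775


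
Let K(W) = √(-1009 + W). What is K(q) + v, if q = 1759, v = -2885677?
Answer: -2885677 + 5*√30 ≈ -2.8856e+6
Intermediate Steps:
K(q) + v = √(-1009 + 1759) - 2885677 = √750 - 2885677 = 5*√30 - 2885677 = -2885677 + 5*√30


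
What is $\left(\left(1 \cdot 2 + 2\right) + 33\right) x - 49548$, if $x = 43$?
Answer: $-47957$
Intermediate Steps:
$\left(\left(1 \cdot 2 + 2\right) + 33\right) x - 49548 = \left(\left(1 \cdot 2 + 2\right) + 33\right) 43 - 49548 = \left(\left(2 + 2\right) + 33\right) 43 - 49548 = \left(4 + 33\right) 43 - 49548 = 37 \cdot 43 - 49548 = 1591 - 49548 = -47957$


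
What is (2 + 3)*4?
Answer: 20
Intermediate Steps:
(2 + 3)*4 = 5*4 = 20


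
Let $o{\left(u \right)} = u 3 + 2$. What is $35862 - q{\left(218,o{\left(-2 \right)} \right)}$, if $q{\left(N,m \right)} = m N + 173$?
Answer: $36561$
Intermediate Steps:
$o{\left(u \right)} = 2 + 3 u$ ($o{\left(u \right)} = 3 u + 2 = 2 + 3 u$)
$q{\left(N,m \right)} = 173 + N m$ ($q{\left(N,m \right)} = N m + 173 = 173 + N m$)
$35862 - q{\left(218,o{\left(-2 \right)} \right)} = 35862 - \left(173 + 218 \left(2 + 3 \left(-2\right)\right)\right) = 35862 - \left(173 + 218 \left(2 - 6\right)\right) = 35862 - \left(173 + 218 \left(-4\right)\right) = 35862 - \left(173 - 872\right) = 35862 - -699 = 35862 + 699 = 36561$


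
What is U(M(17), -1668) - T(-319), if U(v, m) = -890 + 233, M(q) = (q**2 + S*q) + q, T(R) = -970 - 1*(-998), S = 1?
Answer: -685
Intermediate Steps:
T(R) = 28 (T(R) = -970 + 998 = 28)
M(q) = q**2 + 2*q (M(q) = (q**2 + 1*q) + q = (q**2 + q) + q = (q + q**2) + q = q**2 + 2*q)
U(v, m) = -657
U(M(17), -1668) - T(-319) = -657 - 1*28 = -657 - 28 = -685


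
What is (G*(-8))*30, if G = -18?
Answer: 4320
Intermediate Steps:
(G*(-8))*30 = -18*(-8)*30 = 144*30 = 4320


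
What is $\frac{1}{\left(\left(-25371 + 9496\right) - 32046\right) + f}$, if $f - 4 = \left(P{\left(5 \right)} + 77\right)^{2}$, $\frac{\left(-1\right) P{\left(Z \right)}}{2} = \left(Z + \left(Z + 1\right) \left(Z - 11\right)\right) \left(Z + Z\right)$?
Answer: $\frac{1}{437892} \approx 2.2837 \cdot 10^{-6}$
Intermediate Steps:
$P{\left(Z \right)} = - 4 Z \left(Z + \left(1 + Z\right) \left(-11 + Z\right)\right)$ ($P{\left(Z \right)} = - 2 \left(Z + \left(Z + 1\right) \left(Z - 11\right)\right) \left(Z + Z\right) = - 2 \left(Z + \left(1 + Z\right) \left(-11 + Z\right)\right) 2 Z = - 2 \cdot 2 Z \left(Z + \left(1 + Z\right) \left(-11 + Z\right)\right) = - 4 Z \left(Z + \left(1 + Z\right) \left(-11 + Z\right)\right)$)
$f = 485813$ ($f = 4 + \left(4 \cdot 5 \left(11 - 5^{2} + 9 \cdot 5\right) + 77\right)^{2} = 4 + \left(4 \cdot 5 \left(11 - 25 + 45\right) + 77\right)^{2} = 4 + \left(4 \cdot 5 \cdot 31 + 77\right)^{2} = 4 + \left(620 + 77\right)^{2} = 4 + 697^{2} = 4 + 485809 = 485813$)
$\frac{1}{\left(\left(-25371 + 9496\right) - 32046\right) + f} = \frac{1}{\left(\left(-25371 + 9496\right) - 32046\right) + 485813} = \frac{1}{\left(-15875 - 32046\right) + 485813} = \frac{1}{-47921 + 485813} = \frac{1}{437892}$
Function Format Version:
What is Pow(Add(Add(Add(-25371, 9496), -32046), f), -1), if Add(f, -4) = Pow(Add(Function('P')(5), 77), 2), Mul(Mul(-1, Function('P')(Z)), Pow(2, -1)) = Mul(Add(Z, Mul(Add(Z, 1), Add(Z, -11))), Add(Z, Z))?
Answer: Rational(1, 437892) ≈ 2.2837e-6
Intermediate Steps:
Function('P')(Z) = Mul(-4, Z, Add(Z, Mul(Add(1, Z), Add(-11, Z)))) (Function('P')(Z) = Mul(-2, Mul(Add(Z, Mul(Add(Z, 1), Add(Z, -11))), Add(Z, Z))) = Mul(-2, Mul(Add(Z, Mul(Add(1, Z), Add(-11, Z))), Mul(2, Z))) = Mul(-2, Mul(2, Z, Add(Z, Mul(Add(1, Z), Add(-11, Z))))) = Mul(-4, Z, Add(Z, Mul(Add(1, Z), Add(-11, Z)))))
f = 485813 (f = Add(4, Pow(Add(Mul(4, 5, Add(11, Mul(-1, Pow(5, 2)), Mul(9, 5))), 77), 2)) = Add(4, Pow(Add(Mul(4, 5, Add(11, Mul(-1, 25), 45)), 77), 2)) = Add(4, Pow(Add(Mul(4, 5, Add(11, -25, 45)), 77), 2)) = Add(4, Pow(Add(Mul(4, 5, 31), 77), 2)) = Add(4, Pow(Add(620, 77), 2)) = Add(4, Pow(697, 2)) = Add(4, 485809) = 485813)
Pow(Add(Add(Add(-25371, 9496), -32046), f), -1) = Pow(Add(Add(Add(-25371, 9496), -32046), 485813), -1) = Pow(Add(Add(-15875, -32046), 485813), -1) = Pow(Add(-47921, 485813), -1) = Pow(437892, -1) = Rational(1, 437892)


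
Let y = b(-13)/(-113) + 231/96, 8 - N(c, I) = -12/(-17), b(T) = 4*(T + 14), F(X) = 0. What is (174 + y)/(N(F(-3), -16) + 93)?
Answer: 10841869/6165280 ≈ 1.7585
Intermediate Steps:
b(T) = 56 + 4*T (b(T) = 4*(14 + T) = 56 + 4*T)
N(c, I) = 124/17 (N(c, I) = 8 - (-12)/(-17) = 8 - (-12)*(-1)/17 = 8 - 1*12/17 = 8 - 12/17 = 124/17)
y = 8573/3616 (y = (56 + 4*(-13))/(-113) + 231/96 = (56 - 52)*(-1/113) + 231*(1/96) = 4*(-1/113) + 77/32 = -4/113 + 77/32 = 8573/3616 ≈ 2.3709)
(174 + y)/(N(F(-3), -16) + 93) = (174 + 8573/3616)/(124/17 + 93) = 637757/(3616*(1705/17)) = (637757/3616)*(17/1705) = 10841869/6165280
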